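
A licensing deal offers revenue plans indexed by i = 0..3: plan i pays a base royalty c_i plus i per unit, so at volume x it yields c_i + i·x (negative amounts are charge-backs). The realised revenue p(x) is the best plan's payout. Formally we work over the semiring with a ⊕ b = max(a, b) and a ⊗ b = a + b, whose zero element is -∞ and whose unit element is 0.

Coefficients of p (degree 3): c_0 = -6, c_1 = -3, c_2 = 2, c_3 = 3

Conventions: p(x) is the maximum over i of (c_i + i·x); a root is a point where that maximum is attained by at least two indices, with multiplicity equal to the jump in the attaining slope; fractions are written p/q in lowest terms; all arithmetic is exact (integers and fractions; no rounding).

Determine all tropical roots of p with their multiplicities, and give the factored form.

hull edge (i=0, c=-6) to (i=2, c=2): slope 4, span 2
hull edge (i=2, c=2) to (i=3, c=3): slope 1, span 1
Factored form: p(x) = 3 ⊗ (x ⊕ (-4)) ⊗ (x ⊕ (-4)) ⊗ (x ⊕ (-1))
Answer: roots = -4 (mult 2), -1 (mult 1)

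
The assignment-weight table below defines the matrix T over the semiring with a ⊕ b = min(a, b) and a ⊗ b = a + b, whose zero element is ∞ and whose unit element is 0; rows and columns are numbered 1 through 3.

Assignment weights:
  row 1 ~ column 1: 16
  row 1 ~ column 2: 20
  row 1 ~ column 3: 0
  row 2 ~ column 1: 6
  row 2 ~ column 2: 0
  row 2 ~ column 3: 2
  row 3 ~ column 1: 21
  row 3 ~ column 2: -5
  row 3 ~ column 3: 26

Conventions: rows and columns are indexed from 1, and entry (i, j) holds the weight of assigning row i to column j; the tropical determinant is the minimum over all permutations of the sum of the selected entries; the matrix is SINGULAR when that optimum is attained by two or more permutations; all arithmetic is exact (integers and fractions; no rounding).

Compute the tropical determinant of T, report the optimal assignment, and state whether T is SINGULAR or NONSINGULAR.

σ = (1, 2, 3): 16 + 0 + 26 = 42
σ = (1, 3, 2): 16 + 2 + (-5) = 13
σ = (2, 1, 3): 20 + 6 + 26 = 52
σ = (2, 3, 1): 20 + 2 + 21 = 43
σ = (3, 1, 2): 0 + 6 + (-5) = 1
σ = (3, 2, 1): 0 + 0 + 21 = 21
Optimal value attained by: σ = (3, 1, 2).
Answer: det⊕(T) = 1; verdict: NONSINGULAR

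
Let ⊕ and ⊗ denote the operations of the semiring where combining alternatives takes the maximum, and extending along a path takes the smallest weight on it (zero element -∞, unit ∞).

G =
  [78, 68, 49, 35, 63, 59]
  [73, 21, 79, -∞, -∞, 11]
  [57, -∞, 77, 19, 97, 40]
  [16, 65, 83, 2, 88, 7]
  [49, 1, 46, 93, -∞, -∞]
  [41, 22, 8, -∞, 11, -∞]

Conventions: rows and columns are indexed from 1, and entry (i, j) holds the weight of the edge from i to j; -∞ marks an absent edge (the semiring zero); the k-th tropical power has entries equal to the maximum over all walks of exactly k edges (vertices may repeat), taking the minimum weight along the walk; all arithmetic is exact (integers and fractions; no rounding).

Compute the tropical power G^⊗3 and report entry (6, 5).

G^⊗2:
  [78, 68, 68, 63, 63, 59]
  [73, 68, 77, 35, 79, 59]
  [57, 57, 77, 93, 77, 57]
  [65, 21, 77, 88, 83, 40]
  [49, 65, 83, 35, 88, 49]
  [41, 41, 41, 35, 41, 41]
G^⊗3:
  [78, 68, 68, 63, 68, 59]
  [73, 68, 77, 79, 77, 59]
  [57, 65, 83, 77, 88, 57]
  [65, 65, 83, 83, 88, 59]
  [65, 49, 77, 88, 83, 49]
  [41, 41, 41, 41, 41, 41]
Key observation: the optimum is the walk 6->1->1->5, with weight 41 min 78 min 63 = 41.
Optimal value attained by: walk 6->1->1->5.
Answer: (G^⊗3)[6][5] = 41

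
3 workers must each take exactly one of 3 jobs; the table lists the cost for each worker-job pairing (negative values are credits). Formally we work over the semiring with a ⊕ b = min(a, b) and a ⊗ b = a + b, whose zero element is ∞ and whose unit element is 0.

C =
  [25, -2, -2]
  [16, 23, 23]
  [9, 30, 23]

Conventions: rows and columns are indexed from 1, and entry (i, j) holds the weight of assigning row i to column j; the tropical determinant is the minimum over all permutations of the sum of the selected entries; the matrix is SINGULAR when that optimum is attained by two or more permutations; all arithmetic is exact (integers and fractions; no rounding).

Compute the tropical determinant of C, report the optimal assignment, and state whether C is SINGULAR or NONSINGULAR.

σ = (1, 2, 3): 25 + 23 + 23 = 71
σ = (1, 3, 2): 25 + 23 + 30 = 78
σ = (2, 1, 3): (-2) + 16 + 23 = 37
σ = (2, 3, 1): (-2) + 23 + 9 = 30
σ = (3, 1, 2): (-2) + 16 + 30 = 44
σ = (3, 2, 1): (-2) + 23 + 9 = 30
Optimal value attained by: σ = (2, 3, 1).
Answer: det⊕(C) = 30; verdict: SINGULAR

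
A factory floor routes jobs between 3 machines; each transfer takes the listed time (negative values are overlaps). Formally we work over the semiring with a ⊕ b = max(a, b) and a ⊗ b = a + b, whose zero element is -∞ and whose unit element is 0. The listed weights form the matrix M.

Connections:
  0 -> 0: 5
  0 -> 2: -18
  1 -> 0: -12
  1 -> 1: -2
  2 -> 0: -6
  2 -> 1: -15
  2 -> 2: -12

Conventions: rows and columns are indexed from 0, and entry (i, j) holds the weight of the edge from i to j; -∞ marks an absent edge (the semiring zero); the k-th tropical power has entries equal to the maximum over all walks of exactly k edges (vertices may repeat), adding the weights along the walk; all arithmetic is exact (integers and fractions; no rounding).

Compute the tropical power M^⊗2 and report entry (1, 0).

M^⊗2:
  [10, -33, -13]
  [-7, -4, -30]
  [-1, -17, -24]
Key observation: the optimum is the walk 1->0->0, with weight (-12) + 5 = -7.
Optimal value attained by: walk 1->0->0.
Answer: (M^⊗2)[1][0] = -7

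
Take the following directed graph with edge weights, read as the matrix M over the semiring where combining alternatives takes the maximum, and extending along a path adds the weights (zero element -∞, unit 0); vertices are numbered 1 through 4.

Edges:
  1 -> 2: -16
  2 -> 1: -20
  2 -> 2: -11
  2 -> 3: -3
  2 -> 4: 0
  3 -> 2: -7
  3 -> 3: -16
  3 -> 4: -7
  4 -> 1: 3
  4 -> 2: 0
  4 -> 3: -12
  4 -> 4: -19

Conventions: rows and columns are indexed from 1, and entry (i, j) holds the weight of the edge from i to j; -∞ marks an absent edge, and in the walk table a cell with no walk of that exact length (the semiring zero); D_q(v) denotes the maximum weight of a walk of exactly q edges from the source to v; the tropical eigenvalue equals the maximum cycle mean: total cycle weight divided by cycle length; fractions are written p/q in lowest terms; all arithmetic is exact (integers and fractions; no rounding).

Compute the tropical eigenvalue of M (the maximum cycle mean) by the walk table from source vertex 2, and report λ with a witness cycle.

q=0: [-∞, 0, -∞, -∞]
q=1: [-20, -11, -3, 0]
q=2: [3, 0, -12, -10]
q=3: [-7, -10, -3, 0]
q=4: [3, 0, -12, -10]
Optimal cycle mean attained by: cycle 2->4->2, total 0 + 0, length 2.
Answer: λ = 0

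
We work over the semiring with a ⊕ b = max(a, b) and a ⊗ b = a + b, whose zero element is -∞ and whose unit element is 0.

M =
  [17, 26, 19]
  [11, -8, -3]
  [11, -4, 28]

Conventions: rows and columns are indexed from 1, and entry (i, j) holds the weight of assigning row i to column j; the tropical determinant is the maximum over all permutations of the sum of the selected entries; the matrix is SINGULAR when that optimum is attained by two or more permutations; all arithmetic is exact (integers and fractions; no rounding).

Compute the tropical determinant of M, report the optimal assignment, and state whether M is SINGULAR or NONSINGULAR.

σ = (1, 2, 3): 17 + (-8) + 28 = 37
σ = (1, 3, 2): 17 + (-3) + (-4) = 10
σ = (2, 1, 3): 26 + 11 + 28 = 65
σ = (2, 3, 1): 26 + (-3) + 11 = 34
σ = (3, 1, 2): 19 + 11 + (-4) = 26
σ = (3, 2, 1): 19 + (-8) + 11 = 22
Optimal value attained by: σ = (2, 1, 3).
Answer: det⊕(M) = 65; verdict: NONSINGULAR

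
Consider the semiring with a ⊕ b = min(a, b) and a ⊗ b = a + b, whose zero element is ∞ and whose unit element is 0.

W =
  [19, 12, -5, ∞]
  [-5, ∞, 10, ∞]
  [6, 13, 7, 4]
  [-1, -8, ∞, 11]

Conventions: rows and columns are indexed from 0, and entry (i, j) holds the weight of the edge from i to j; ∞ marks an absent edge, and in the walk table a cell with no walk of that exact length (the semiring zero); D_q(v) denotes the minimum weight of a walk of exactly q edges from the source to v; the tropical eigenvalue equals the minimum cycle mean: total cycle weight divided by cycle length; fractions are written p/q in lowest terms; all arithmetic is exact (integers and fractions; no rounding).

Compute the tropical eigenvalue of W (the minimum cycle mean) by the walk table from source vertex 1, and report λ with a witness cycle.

q=0: [∞, 0, ∞, ∞]
q=1: [-5, ∞, 10, ∞]
q=2: [14, 7, -10, 14]
q=3: [-4, 3, -3, -6]
q=4: [-7, -14, -9, 1]
Optimal cycle mean attained by: cycle 0->2->3->1->0, total (-5) + 4 + (-8) + (-5), length 4.
Answer: λ = -7/2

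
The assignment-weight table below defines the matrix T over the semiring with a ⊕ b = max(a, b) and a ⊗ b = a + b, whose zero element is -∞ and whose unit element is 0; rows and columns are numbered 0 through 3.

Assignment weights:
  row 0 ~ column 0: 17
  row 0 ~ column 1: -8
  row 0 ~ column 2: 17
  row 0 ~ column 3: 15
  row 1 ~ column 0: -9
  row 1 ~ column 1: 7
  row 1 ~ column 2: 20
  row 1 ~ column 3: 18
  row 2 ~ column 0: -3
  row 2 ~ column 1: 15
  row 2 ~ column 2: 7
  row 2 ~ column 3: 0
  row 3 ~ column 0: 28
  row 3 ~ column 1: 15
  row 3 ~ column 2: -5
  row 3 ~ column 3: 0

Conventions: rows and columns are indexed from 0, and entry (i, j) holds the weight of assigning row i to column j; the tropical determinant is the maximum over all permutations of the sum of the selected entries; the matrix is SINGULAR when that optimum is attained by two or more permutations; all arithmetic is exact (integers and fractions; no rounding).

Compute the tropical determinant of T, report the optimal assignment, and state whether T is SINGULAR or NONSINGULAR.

σ = (0, 1, 2, 3): 17 + 7 + 7 + 0 = 31
σ = (0, 1, 3, 2): 17 + 7 + 0 + (-5) = 19
σ = (0, 2, 1, 3): 17 + 20 + 15 + 0 = 52
σ = (0, 2, 3, 1): 17 + 20 + 0 + 15 = 52
σ = (0, 3, 1, 2): 17 + 18 + 15 + (-5) = 45
σ = (0, 3, 2, 1): 17 + 18 + 7 + 15 = 57
σ = (1, 0, 2, 3): (-8) + (-9) + 7 + 0 = -10
σ = (1, 0, 3, 2): (-8) + (-9) + 0 + (-5) = -22
σ = (1, 2, 0, 3): (-8) + 20 + (-3) + 0 = 9
σ = (1, 2, 3, 0): (-8) + 20 + 0 + 28 = 40
σ = (1, 3, 0, 2): (-8) + 18 + (-3) + (-5) = 2
σ = (1, 3, 2, 0): (-8) + 18 + 7 + 28 = 45
σ = (2, 0, 1, 3): 17 + (-9) + 15 + 0 = 23
σ = (2, 0, 3, 1): 17 + (-9) + 0 + 15 = 23
σ = (2, 1, 0, 3): 17 + 7 + (-3) + 0 = 21
σ = (2, 1, 3, 0): 17 + 7 + 0 + 28 = 52
σ = (2, 3, 0, 1): 17 + 18 + (-3) + 15 = 47
σ = (2, 3, 1, 0): 17 + 18 + 15 + 28 = 78
σ = (3, 0, 1, 2): 15 + (-9) + 15 + (-5) = 16
σ = (3, 0, 2, 1): 15 + (-9) + 7 + 15 = 28
σ = (3, 1, 0, 2): 15 + 7 + (-3) + (-5) = 14
σ = (3, 1, 2, 0): 15 + 7 + 7 + 28 = 57
σ = (3, 2, 0, 1): 15 + 20 + (-3) + 15 = 47
σ = (3, 2, 1, 0): 15 + 20 + 15 + 28 = 78
Optimal value attained by: σ = (2, 3, 1, 0).
Answer: det⊕(T) = 78; verdict: SINGULAR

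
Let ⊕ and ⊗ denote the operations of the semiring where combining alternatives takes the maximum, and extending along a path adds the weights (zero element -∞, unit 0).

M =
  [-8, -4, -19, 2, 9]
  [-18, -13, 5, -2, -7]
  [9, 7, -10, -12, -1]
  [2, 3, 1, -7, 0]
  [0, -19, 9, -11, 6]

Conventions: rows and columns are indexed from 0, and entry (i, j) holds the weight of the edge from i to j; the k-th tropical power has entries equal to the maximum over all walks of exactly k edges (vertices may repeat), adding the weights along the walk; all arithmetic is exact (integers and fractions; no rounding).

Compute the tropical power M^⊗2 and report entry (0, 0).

M^⊗2:
  [9, 5, 18, -2, 15]
  [14, 12, 2, -7, 4]
  [1, 5, 12, 11, 18]
  [10, 8, 9, 4, 11]
  [18, 16, 15, 2, 12]
Key observation: the optimum is the walk 0->4->0, with weight 9 + 0 = 9.
Optimal value attained by: walk 0->4->0.
Answer: (M^⊗2)[0][0] = 9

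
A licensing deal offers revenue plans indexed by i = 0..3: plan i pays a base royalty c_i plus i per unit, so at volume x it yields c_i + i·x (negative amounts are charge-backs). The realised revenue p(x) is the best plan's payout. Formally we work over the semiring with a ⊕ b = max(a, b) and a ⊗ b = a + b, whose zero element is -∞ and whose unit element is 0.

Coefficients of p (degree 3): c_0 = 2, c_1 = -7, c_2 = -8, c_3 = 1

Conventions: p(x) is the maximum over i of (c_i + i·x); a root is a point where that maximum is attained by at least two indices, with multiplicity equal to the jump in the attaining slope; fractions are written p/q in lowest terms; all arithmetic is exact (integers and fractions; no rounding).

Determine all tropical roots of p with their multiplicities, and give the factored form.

hull edge (i=0, c=2) to (i=3, c=1): slope -1/3, span 3
Factored form: p(x) = 1 ⊗ (x ⊕ 1/3) ⊗ (x ⊕ 1/3) ⊗ (x ⊕ 1/3)
Answer: roots = 1/3 (mult 3)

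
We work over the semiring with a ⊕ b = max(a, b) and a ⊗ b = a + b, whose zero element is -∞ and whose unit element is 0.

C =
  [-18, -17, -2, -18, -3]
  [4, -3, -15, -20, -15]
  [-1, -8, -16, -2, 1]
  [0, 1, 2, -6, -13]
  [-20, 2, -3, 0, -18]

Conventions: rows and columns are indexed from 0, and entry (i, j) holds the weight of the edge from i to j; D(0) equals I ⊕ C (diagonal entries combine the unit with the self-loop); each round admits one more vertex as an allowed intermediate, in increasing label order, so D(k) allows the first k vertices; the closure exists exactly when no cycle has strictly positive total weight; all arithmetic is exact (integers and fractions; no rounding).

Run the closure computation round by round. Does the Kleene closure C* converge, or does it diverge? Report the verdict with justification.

D(0):
  [0, -17, -2, -18, -3]
  [4, 0, -15, -20, -15]
  [-1, -8, 0, -2, 1]
  [0, 1, 2, 0, -13]
  [-20, 2, -3, 0, 0]
D(1):
  [0, -17, -2, -18, -3]
  [4, 0, 2, -14, 1]
  [-1, -8, 0, -2, 1]
  [0, 1, 2, 0, -3]
  [-20, 2, -3, 0, 0]
Detection: at round 2, diagonal entry (4, 4) turns strictly positive.
Key observation: the cycle 4->1->0->4 has total weight 2 + 4 + (-3), which is strictly positive.
Answer: DIVERGES — positive cycle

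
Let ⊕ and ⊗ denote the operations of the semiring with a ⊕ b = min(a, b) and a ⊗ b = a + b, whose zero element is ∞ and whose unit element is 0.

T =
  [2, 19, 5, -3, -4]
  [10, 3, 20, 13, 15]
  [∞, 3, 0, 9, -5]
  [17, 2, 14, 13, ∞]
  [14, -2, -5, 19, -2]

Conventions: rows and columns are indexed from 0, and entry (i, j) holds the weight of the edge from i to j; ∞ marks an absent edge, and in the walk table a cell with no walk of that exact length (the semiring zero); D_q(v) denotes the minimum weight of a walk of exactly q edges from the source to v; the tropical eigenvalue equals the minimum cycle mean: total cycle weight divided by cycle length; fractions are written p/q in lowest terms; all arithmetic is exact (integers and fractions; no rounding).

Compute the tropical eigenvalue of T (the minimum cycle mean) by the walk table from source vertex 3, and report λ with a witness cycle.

q=0: [∞, ∞, ∞, 0, ∞]
q=1: [17, 2, 14, 13, ∞]
q=2: [12, 5, 14, 14, 9]
q=3: [14, 7, 4, 9, 7]
q=4: [16, 5, 2, 11, -1]
q=5: [13, -3, -6, 11, -3]
Optimal cycle mean attained by: cycle 2->4->2, total (-5) + (-5), length 2.
Answer: λ = -5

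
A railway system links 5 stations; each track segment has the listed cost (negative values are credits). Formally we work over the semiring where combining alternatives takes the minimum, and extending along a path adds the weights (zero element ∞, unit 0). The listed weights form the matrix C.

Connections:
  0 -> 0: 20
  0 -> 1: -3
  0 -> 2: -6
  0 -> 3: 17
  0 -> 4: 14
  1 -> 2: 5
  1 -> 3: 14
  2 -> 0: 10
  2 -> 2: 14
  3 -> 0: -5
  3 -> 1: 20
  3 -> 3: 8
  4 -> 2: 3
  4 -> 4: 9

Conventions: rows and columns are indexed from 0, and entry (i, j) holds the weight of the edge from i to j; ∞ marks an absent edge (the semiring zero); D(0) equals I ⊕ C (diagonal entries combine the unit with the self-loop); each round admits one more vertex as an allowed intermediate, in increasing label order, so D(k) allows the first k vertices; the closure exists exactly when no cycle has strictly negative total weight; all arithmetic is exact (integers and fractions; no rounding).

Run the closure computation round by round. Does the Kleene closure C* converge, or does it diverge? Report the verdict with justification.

D(0):
  [0, -3, -6, 17, 14]
  [∞, 0, 5, 14, ∞]
  [10, ∞, 0, ∞, ∞]
  [-5, 20, ∞, 0, ∞]
  [∞, ∞, 3, ∞, 0]
D(1):
  [0, -3, -6, 17, 14]
  [∞, 0, 5, 14, ∞]
  [10, 7, 0, 27, 24]
  [-5, -8, -11, 0, 9]
  [∞, ∞, 3, ∞, 0]
D(2):
  [0, -3, -6, 11, 14]
  [∞, 0, 5, 14, ∞]
  [10, 7, 0, 21, 24]
  [-5, -8, -11, 0, 9]
  [∞, ∞, 3, ∞, 0]
D(3):
  [0, -3, -6, 11, 14]
  [15, 0, 5, 14, 29]
  [10, 7, 0, 21, 24]
  [-5, -8, -11, 0, 9]
  [13, 10, 3, 24, 0]
D(4):
  [0, -3, -6, 11, 14]
  [9, 0, 3, 14, 23]
  [10, 7, 0, 21, 24]
  [-5, -8, -11, 0, 9]
  [13, 10, 3, 24, 0]
D(5):
  [0, -3, -6, 11, 14]
  [9, 0, 3, 14, 23]
  [10, 7, 0, 21, 24]
  [-5, -8, -11, 0, 9]
  [13, 10, 3, 24, 0]
Key observation: every diagonal entry stays at the unit through all rounds, so no improving cycle exists.
Answer: CONVERGES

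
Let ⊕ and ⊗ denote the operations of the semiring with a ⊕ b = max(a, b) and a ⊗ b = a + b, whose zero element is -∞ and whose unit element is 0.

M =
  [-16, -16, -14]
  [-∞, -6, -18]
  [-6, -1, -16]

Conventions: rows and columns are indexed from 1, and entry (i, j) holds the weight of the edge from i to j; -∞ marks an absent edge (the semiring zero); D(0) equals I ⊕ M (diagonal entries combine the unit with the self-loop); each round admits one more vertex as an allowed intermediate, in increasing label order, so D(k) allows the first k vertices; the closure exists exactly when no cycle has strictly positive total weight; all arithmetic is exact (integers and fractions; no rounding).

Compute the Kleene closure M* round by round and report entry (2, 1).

D(0):
  [0, -16, -14]
  [-∞, 0, -18]
  [-6, -1, 0]
D(1):
  [0, -16, -14]
  [-∞, 0, -18]
  [-6, -1, 0]
D(2):
  [0, -16, -14]
  [-∞, 0, -18]
  [-6, -1, 0]
D(3):
  [0, -15, -14]
  [-24, 0, -18]
  [-6, -1, 0]
Answer: M*[2][1] = -24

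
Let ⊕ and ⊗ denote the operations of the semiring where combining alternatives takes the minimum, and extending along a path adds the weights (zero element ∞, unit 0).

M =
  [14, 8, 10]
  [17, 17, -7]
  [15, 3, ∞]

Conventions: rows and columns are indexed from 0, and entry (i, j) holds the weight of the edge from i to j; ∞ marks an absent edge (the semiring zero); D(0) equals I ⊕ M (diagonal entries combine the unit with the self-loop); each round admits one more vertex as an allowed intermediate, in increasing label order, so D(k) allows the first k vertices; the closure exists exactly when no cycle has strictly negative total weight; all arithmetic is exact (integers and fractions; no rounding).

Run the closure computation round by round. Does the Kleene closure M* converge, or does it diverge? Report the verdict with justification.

D(0):
  [0, 8, 10]
  [17, 0, -7]
  [15, 3, 0]
D(1):
  [0, 8, 10]
  [17, 0, -7]
  [15, 3, 0]
Detection: at round 2, diagonal entry (2, 2) turns strictly negative.
Key observation: the cycle 2->1->2 has total weight 3 + (-7), which is strictly negative.
Answer: DIVERGES — negative cycle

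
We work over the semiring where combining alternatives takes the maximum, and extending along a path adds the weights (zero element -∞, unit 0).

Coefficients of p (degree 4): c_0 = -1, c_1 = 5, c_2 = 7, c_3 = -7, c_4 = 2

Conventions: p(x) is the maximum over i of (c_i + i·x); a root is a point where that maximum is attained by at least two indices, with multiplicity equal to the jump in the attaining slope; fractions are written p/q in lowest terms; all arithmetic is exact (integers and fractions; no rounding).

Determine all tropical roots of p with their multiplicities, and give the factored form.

hull edge (i=0, c=-1) to (i=1, c=5): slope 6, span 1
hull edge (i=1, c=5) to (i=2, c=7): slope 2, span 1
hull edge (i=2, c=7) to (i=4, c=2): slope -5/2, span 2
Factored form: p(x) = 2 ⊗ (x ⊕ (-6)) ⊗ (x ⊕ (-2)) ⊗ (x ⊕ 5/2) ⊗ (x ⊕ 5/2)
Answer: roots = -6 (mult 1), -2 (mult 1), 5/2 (mult 2)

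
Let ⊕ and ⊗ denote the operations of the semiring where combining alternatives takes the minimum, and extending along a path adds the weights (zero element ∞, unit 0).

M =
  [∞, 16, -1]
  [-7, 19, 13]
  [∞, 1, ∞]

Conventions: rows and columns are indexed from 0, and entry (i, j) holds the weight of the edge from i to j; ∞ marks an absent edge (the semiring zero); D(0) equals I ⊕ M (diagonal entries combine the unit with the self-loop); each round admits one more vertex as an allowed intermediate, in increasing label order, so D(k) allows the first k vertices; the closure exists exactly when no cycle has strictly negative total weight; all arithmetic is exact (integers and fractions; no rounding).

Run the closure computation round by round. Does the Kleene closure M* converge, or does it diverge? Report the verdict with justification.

D(0):
  [0, 16, -1]
  [-7, 0, 13]
  [∞, 1, 0]
D(1):
  [0, 16, -1]
  [-7, 0, -8]
  [∞, 1, 0]
Detection: at round 2, diagonal entry (2, 2) turns strictly negative.
Key observation: the cycle 2->1->0->2 has total weight 1 + (-7) + (-1), which is strictly negative.
Answer: DIVERGES — negative cycle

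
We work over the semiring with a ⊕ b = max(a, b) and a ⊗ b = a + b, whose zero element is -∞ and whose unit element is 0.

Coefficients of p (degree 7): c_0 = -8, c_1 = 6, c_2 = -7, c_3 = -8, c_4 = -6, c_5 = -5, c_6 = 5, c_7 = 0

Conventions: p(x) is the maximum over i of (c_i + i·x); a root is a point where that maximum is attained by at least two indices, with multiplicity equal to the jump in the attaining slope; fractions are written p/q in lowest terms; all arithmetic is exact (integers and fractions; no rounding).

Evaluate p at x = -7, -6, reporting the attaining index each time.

p(-7) = max(-8+0·(-7)=-8, 6+1·(-7)=-1, -7+2·(-7)=-21, -8+3·(-7)=-29, -6+4·(-7)=-34, -5+5·(-7)=-40, 5+6·(-7)=-37, 0+7·(-7)=-49) = -1 (attained by i=1)
p(-6) = max(-8+0·(-6)=-8, 6+1·(-6)=0, -7+2·(-6)=-19, -8+3·(-6)=-26, -6+4·(-6)=-30, -5+5·(-6)=-35, 5+6·(-6)=-31, 0+7·(-6)=-42) = 0 (attained by i=1)
Answer: p(-7) = -1; p(-6) = 0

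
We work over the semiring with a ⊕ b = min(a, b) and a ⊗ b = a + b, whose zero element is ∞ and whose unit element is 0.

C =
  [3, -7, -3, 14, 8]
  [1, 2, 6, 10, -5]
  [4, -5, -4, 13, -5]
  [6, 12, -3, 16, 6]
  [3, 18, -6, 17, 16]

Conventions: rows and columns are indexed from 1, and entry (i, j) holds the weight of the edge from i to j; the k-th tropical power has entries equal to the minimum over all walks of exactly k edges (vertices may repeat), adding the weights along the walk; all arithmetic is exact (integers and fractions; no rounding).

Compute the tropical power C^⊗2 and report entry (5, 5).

C^⊗2:
  [-6, -8, -7, 3, -12]
  [-2, -6, -11, 12, -3]
  [-4, -9, -11, 5, -10]
  [1, -8, -7, 10, -8]
  [-2, -11, -10, 7, -11]
Key observation: the optimum is the walk 5->3->5, with weight (-6) + (-5) = -11.
Optimal value attained by: walk 5->3->5.
Answer: (C^⊗2)[5][5] = -11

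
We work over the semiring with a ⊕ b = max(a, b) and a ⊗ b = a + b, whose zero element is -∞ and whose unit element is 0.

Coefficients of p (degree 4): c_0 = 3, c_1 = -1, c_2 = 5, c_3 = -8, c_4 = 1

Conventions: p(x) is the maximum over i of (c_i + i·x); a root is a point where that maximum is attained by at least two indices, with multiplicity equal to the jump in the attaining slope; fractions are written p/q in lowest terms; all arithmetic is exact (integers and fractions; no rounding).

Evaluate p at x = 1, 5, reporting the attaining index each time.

p(1) = max(3+0·1=3, -1+1·1=0, 5+2·1=7, -8+3·1=-5, 1+4·1=5) = 7 (attained by i=2)
p(5) = max(3+0·5=3, -1+1·5=4, 5+2·5=15, -8+3·5=7, 1+4·5=21) = 21 (attained by i=4)
Answer: p(1) = 7; p(5) = 21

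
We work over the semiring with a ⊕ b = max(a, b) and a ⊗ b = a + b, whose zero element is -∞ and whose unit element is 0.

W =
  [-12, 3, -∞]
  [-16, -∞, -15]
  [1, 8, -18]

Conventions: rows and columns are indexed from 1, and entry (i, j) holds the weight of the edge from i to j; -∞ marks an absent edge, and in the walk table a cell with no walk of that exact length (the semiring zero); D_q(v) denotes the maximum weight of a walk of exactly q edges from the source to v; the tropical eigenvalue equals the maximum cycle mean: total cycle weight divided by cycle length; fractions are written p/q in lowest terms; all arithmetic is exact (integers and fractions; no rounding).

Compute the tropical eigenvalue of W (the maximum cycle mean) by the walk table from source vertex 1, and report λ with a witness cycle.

q=0: [0, -∞, -∞]
q=1: [-12, 3, -∞]
q=2: [-13, -9, -12]
q=3: [-11, -4, -24]
Optimal cycle mean attained by: cycle 2->3->2, total (-15) + 8, length 2.
Answer: λ = -7/2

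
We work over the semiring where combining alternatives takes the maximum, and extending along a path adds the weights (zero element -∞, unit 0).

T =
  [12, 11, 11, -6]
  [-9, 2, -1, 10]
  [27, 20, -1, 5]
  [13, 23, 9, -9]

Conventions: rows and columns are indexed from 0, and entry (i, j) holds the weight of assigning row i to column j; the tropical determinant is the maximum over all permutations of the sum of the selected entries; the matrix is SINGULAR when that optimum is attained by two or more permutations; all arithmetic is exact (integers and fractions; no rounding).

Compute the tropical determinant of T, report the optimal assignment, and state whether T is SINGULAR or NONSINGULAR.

σ = (0, 1, 2, 3): 12 + 2 + (-1) + (-9) = 4
σ = (0, 1, 3, 2): 12 + 2 + 5 + 9 = 28
σ = (0, 2, 1, 3): 12 + (-1) + 20 + (-9) = 22
σ = (0, 2, 3, 1): 12 + (-1) + 5 + 23 = 39
σ = (0, 3, 1, 2): 12 + 10 + 20 + 9 = 51
σ = (0, 3, 2, 1): 12 + 10 + (-1) + 23 = 44
σ = (1, 0, 2, 3): 11 + (-9) + (-1) + (-9) = -8
σ = (1, 0, 3, 2): 11 + (-9) + 5 + 9 = 16
σ = (1, 2, 0, 3): 11 + (-1) + 27 + (-9) = 28
σ = (1, 2, 3, 0): 11 + (-1) + 5 + 13 = 28
σ = (1, 3, 0, 2): 11 + 10 + 27 + 9 = 57
σ = (1, 3, 2, 0): 11 + 10 + (-1) + 13 = 33
σ = (2, 0, 1, 3): 11 + (-9) + 20 + (-9) = 13
σ = (2, 0, 3, 1): 11 + (-9) + 5 + 23 = 30
σ = (2, 1, 0, 3): 11 + 2 + 27 + (-9) = 31
σ = (2, 1, 3, 0): 11 + 2 + 5 + 13 = 31
σ = (2, 3, 0, 1): 11 + 10 + 27 + 23 = 71
σ = (2, 3, 1, 0): 11 + 10 + 20 + 13 = 54
σ = (3, 0, 1, 2): (-6) + (-9) + 20 + 9 = 14
σ = (3, 0, 2, 1): (-6) + (-9) + (-1) + 23 = 7
σ = (3, 1, 0, 2): (-6) + 2 + 27 + 9 = 32
σ = (3, 1, 2, 0): (-6) + 2 + (-1) + 13 = 8
σ = (3, 2, 0, 1): (-6) + (-1) + 27 + 23 = 43
σ = (3, 2, 1, 0): (-6) + (-1) + 20 + 13 = 26
Optimal value attained by: σ = (2, 3, 0, 1).
Answer: det⊕(T) = 71; verdict: NONSINGULAR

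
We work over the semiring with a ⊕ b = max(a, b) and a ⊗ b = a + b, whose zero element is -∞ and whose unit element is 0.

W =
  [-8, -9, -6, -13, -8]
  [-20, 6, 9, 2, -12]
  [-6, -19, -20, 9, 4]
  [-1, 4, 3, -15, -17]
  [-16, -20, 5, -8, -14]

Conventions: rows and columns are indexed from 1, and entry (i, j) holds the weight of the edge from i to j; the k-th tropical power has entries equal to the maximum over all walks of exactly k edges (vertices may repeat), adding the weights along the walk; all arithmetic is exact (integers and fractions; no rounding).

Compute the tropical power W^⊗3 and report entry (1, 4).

W^⊗2:
  [-12, -3, 0, 3, -2]
  [3, 12, 15, 18, 13]
  [8, 13, 12, -4, -8]
  [-3, 10, 13, 12, 7]
  [-1, -4, -5, 14, 9]
W^⊗3:
  [2, 7, 6, 9, 4]
  [17, 22, 21, 24, 19]
  [6, 19, 22, 21, 16]
  [11, 16, 19, 22, 17]
  [13, 18, 17, 4, -1]
Key observation: the optimum is the walk 1->2->3->4, with weight (-9) + 9 + 9 = 9.
Optimal value attained by: walk 1->2->3->4.
Answer: (W^⊗3)[1][4] = 9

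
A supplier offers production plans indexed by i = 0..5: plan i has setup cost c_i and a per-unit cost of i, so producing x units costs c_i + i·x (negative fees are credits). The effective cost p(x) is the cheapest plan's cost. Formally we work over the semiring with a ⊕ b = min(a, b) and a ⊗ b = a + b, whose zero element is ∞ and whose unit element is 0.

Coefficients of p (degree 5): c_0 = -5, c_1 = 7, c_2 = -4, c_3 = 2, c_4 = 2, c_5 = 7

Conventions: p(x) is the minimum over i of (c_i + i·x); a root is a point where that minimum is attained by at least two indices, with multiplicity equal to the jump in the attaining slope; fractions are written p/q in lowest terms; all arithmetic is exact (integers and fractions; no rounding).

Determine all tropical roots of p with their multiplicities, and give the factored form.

hull edge (i=0, c=-5) to (i=2, c=-4): slope 1/2, span 2
hull edge (i=2, c=-4) to (i=4, c=2): slope 3, span 2
hull edge (i=4, c=2) to (i=5, c=7): slope 5, span 1
Factored form: p(x) = 7 ⊗ (x ⊕ (-5)) ⊗ (x ⊕ (-3)) ⊗ (x ⊕ (-3)) ⊗ (x ⊕ (-1/2)) ⊗ (x ⊕ (-1/2))
Answer: roots = -5 (mult 1), -3 (mult 2), -1/2 (mult 2)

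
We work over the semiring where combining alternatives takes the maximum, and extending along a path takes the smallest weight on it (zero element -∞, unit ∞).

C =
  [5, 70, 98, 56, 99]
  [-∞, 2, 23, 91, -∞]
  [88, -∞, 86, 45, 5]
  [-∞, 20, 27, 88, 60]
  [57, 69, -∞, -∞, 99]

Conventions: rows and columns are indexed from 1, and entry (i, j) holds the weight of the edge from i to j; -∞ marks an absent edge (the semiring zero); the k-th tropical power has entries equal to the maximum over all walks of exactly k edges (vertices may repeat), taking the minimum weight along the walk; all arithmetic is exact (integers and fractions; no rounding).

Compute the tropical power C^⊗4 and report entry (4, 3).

C^⊗2:
  [88, 69, 86, 70, 99]
  [23, 20, 27, 88, 60]
  [86, 70, 88, 56, 88]
  [57, 60, 27, 88, 60]
  [57, 69, 57, 69, 99]
C^⊗3:
  [86, 70, 88, 70, 99]
  [57, 60, 27, 88, 60]
  [88, 70, 86, 70, 88]
  [57, 60, 57, 88, 60]
  [57, 69, 57, 69, 99]
C^⊗4:
  [88, 70, 86, 70, 99]
  [57, 60, 57, 88, 60]
  [86, 70, 88, 70, 88]
  [57, 60, 57, 88, 60]
  [57, 69, 57, 69, 99]
Key observation: the optimum is the walk 4->4->5->1->3, with weight 88 min 60 min 57 min 98 = 57.
Optimal value attained by: walk 4->4->5->1->3.
Answer: (C^⊗4)[4][3] = 57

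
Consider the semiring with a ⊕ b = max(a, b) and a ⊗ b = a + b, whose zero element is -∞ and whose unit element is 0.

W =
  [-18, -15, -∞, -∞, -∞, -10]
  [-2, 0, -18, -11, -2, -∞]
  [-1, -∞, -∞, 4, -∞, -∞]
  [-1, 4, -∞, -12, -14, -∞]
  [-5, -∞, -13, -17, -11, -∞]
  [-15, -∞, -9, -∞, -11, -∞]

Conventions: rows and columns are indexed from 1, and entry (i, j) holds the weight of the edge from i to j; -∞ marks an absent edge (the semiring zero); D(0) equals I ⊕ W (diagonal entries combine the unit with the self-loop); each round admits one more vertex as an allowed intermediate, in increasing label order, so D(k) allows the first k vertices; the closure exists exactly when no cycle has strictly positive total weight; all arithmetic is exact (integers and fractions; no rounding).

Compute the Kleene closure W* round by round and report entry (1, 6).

D(0):
  [0, -15, -∞, -∞, -∞, -10]
  [-2, 0, -18, -11, -2, -∞]
  [-1, -∞, 0, 4, -∞, -∞]
  [-1, 4, -∞, 0, -14, -∞]
  [-5, -∞, -13, -17, 0, -∞]
  [-15, -∞, -9, -∞, -11, 0]
D(1):
  [0, -15, -∞, -∞, -∞, -10]
  [-2, 0, -18, -11, -2, -12]
  [-1, -16, 0, 4, -∞, -11]
  [-1, 4, -∞, 0, -14, -11]
  [-5, -20, -13, -17, 0, -15]
  [-15, -30, -9, -∞, -11, 0]
D(2):
  [0, -15, -33, -26, -17, -10]
  [-2, 0, -18, -11, -2, -12]
  [-1, -16, 0, 4, -18, -11]
  [2, 4, -14, 0, 2, -8]
  [-5, -20, -13, -17, 0, -15]
  [-15, -30, -9, -41, -11, 0]
D(3):
  [0, -15, -33, -26, -17, -10]
  [-2, 0, -18, -11, -2, -12]
  [-1, -16, 0, 4, -18, -11]
  [2, 4, -14, 0, 2, -8]
  [-5, -20, -13, -9, 0, -15]
  [-10, -25, -9, -5, -11, 0]
D(4):
  [0, -15, -33, -26, -17, -10]
  [-2, 0, -18, -11, -2, -12]
  [6, 8, 0, 4, 6, -4]
  [2, 4, -14, 0, 2, -8]
  [-5, -5, -13, -9, 0, -15]
  [-3, -1, -9, -5, -3, 0]
D(5):
  [0, -15, -30, -26, -17, -10]
  [-2, 0, -15, -11, -2, -12]
  [6, 8, 0, 4, 6, -4]
  [2, 4, -11, 0, 2, -8]
  [-5, -5, -13, -9, 0, -15]
  [-3, -1, -9, -5, -3, 0]
D(6):
  [0, -11, -19, -15, -13, -10]
  [-2, 0, -15, -11, -2, -12]
  [6, 8, 0, 4, 6, -4]
  [2, 4, -11, 0, 2, -8]
  [-5, -5, -13, -9, 0, -15]
  [-3, -1, -9, -5, -3, 0]
Answer: W*[1][6] = -10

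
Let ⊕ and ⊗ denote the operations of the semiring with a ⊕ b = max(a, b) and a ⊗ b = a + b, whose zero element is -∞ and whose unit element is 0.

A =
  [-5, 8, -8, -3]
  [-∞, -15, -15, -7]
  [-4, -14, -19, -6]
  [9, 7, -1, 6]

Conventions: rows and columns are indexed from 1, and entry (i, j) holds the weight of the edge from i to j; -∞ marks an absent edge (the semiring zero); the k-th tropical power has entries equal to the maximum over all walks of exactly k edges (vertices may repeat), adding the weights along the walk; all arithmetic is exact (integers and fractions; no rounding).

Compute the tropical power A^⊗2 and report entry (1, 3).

A^⊗2:
  [6, 4, -4, 3]
  [2, 0, -8, -1]
  [3, 4, -7, 0]
  [15, 17, 5, 12]
Key observation: the optimum is the walk 1->4->3, with weight (-3) + (-1) = -4.
Optimal value attained by: walk 1->4->3.
Answer: (A^⊗2)[1][3] = -4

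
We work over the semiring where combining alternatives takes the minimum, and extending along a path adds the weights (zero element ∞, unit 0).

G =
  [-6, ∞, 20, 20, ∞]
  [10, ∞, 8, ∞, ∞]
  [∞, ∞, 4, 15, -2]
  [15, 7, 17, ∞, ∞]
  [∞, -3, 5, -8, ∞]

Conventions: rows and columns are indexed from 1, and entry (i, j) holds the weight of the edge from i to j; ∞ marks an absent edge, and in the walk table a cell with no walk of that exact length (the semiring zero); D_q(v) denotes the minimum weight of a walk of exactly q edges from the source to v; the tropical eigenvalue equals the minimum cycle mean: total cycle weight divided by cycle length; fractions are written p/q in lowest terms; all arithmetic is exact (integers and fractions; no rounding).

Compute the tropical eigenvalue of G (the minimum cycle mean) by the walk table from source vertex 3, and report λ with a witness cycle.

q=0: [∞, ∞, 0, ∞, ∞]
q=1: [∞, ∞, 4, 15, -2]
q=2: [30, -5, 3, -10, 2]
q=3: [5, -3, 3, -6, 1]
q=4: [-1, -2, 5, -7, 1]
q=5: [-7, -2, 6, -7, 3]
Optimal cycle mean attained by: cycle 1->1, total (-6), length 1.
Answer: λ = -6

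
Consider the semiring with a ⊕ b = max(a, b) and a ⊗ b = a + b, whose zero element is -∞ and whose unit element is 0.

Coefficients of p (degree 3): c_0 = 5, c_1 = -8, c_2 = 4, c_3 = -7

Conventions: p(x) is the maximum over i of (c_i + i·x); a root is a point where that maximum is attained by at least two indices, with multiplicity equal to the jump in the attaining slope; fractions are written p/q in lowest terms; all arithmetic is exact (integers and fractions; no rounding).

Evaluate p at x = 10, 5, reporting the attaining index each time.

p(10) = max(5+0·10=5, -8+1·10=2, 4+2·10=24, -7+3·10=23) = 24 (attained by i=2)
p(5) = max(5+0·5=5, -8+1·5=-3, 4+2·5=14, -7+3·5=8) = 14 (attained by i=2)
Answer: p(10) = 24; p(5) = 14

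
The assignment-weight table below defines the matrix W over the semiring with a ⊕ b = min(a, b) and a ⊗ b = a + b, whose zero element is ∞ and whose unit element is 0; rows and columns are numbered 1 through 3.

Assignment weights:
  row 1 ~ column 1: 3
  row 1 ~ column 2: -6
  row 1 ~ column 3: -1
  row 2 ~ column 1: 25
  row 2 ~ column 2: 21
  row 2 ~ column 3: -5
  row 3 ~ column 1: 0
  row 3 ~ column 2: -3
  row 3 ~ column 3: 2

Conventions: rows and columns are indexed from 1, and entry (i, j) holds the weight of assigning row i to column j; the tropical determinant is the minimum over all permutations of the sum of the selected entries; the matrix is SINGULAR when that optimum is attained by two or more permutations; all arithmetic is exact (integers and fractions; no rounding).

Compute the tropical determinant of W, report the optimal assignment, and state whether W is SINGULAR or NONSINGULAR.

σ = (1, 2, 3): 3 + 21 + 2 = 26
σ = (1, 3, 2): 3 + (-5) + (-3) = -5
σ = (2, 1, 3): (-6) + 25 + 2 = 21
σ = (2, 3, 1): (-6) + (-5) + 0 = -11
σ = (3, 1, 2): (-1) + 25 + (-3) = 21
σ = (3, 2, 1): (-1) + 21 + 0 = 20
Optimal value attained by: σ = (2, 3, 1).
Answer: det⊕(W) = -11; verdict: NONSINGULAR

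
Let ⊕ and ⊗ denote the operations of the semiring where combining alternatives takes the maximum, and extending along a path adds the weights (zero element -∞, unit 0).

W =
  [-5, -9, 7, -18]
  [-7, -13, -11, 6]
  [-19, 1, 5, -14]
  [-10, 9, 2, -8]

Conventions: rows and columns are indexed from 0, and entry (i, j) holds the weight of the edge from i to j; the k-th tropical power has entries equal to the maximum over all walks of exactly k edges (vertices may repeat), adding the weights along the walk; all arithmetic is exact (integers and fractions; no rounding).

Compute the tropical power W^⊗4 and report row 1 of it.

W^⊗2:
  [-10, 8, 12, -3]
  [-4, 15, 8, -2]
  [-6, 6, 10, 7]
  [2, 3, 7, 15]
W^⊗3:
  [1, 13, 17, 14]
  [8, 9, 13, 21]
  [-1, 16, 15, 12]
  [5, 24, 17, 9]
W^⊗4:
  [6, 23, 22, 19]
  [11, 30, 23, 15]
  [9, 21, 20, 22]
  [17, 18, 22, 30]
Answer: row 1 of W^⊗4 = [11, 30, 23, 15]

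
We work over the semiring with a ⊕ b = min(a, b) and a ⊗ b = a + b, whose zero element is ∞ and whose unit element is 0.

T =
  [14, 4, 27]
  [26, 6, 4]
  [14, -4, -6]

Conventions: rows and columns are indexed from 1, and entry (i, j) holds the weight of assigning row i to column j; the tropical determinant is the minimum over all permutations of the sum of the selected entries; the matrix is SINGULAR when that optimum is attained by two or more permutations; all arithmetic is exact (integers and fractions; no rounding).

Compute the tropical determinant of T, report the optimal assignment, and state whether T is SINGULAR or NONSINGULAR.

σ = (1, 2, 3): 14 + 6 + (-6) = 14
σ = (1, 3, 2): 14 + 4 + (-4) = 14
σ = (2, 1, 3): 4 + 26 + (-6) = 24
σ = (2, 3, 1): 4 + 4 + 14 = 22
σ = (3, 1, 2): 27 + 26 + (-4) = 49
σ = (3, 2, 1): 27 + 6 + 14 = 47
Optimal value attained by: σ = (1, 2, 3).
Answer: det⊕(T) = 14; verdict: SINGULAR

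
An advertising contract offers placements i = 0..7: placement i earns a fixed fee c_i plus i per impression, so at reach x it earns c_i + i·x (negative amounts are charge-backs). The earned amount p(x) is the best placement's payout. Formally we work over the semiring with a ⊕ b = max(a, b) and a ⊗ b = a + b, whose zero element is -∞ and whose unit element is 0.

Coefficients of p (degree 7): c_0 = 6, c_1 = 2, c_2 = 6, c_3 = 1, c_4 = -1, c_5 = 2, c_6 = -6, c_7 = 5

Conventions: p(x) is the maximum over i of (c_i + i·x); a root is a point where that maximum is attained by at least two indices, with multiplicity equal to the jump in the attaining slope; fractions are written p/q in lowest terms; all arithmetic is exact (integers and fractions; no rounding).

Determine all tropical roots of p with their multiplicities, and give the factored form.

hull edge (i=0, c=6) to (i=2, c=6): slope 0, span 2
hull edge (i=2, c=6) to (i=7, c=5): slope -1/5, span 5
Factored form: p(x) = 5 ⊗ (x ⊕ 0) ⊗ (x ⊕ 0) ⊗ (x ⊕ 1/5) ⊗ (x ⊕ 1/5) ⊗ (x ⊕ 1/5) ⊗ (x ⊕ 1/5) ⊗ (x ⊕ 1/5)
Answer: roots = 0 (mult 2), 1/5 (mult 5)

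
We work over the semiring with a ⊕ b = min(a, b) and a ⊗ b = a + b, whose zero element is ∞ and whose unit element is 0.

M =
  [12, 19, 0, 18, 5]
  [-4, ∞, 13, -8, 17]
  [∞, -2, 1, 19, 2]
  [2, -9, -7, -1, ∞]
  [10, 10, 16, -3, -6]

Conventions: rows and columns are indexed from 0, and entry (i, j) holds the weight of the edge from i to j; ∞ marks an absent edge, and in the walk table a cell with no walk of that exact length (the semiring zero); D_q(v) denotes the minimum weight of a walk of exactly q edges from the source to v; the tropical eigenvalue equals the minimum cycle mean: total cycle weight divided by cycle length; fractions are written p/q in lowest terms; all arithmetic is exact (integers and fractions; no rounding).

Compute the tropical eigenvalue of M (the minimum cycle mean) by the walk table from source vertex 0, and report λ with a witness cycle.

q=0: [0, ∞, ∞, ∞, ∞]
q=1: [12, 19, 0, 18, 5]
q=2: [15, -2, 1, 2, -1]
q=3: [-6, -7, -5, -10, -7]
q=4: [-11, -19, -17, -15, -13]
q=5: [-23, -24, -22, -27, -19]
Optimal cycle mean attained by: cycle 1->3->1, total (-8) + (-9), length 2.
Answer: λ = -17/2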